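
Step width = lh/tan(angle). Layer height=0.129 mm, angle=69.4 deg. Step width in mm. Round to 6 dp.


step = 0.129 / tan(69.4) = 0.048488 mm


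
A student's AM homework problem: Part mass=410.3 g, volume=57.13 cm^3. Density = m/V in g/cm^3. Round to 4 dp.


rho = 410.3 / 57.13 = 7.1819 g/cm^3


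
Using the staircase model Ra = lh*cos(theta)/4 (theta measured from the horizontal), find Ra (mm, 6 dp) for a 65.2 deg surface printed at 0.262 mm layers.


Ra = 0.262 * cos(65.2) / 4 = 0.027474 mm


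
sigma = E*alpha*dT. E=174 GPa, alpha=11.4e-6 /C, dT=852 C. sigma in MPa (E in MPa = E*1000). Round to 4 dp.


sigma = 174*1000 * 11.4e-6 * 852 = 1690.0272 MPa


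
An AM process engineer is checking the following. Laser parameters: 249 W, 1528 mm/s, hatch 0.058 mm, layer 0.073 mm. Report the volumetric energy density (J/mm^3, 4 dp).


E = 249 / (1528*0.058*0.073) = 38.488 J/mm^3


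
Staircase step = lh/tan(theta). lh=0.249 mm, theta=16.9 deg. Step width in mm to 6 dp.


step = 0.249 / tan(16.9) = 0.819556 mm


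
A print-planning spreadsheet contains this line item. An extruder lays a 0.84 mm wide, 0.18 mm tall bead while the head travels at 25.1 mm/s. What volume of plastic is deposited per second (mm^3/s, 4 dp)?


Rate = 0.84 * 0.18 * 25.1 = 3.7951 mm^3/s


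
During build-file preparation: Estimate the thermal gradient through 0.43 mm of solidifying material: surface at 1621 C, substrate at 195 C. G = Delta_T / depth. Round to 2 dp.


G = (1621-195)/0.43 = 3316.28 C/mm


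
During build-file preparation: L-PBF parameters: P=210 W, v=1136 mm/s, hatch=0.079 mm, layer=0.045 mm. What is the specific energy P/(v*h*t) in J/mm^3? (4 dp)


Build rate = 1136 * 0.079 * 0.045 = 4.03848 mm^3/s
SE = 210 / 4.03848 = 51.9998 J/mm^3


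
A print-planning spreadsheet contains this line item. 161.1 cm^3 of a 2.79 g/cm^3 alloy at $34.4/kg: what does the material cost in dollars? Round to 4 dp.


Mass = 161.1*2.79/1000 = 0.449469 kg
Cost = 0.449469 * 34.4 = 15.4617 $


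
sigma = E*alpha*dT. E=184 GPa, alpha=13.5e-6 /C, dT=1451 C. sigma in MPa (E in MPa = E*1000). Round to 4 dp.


sigma = 184*1000 * 13.5e-6 * 1451 = 3604.284 MPa


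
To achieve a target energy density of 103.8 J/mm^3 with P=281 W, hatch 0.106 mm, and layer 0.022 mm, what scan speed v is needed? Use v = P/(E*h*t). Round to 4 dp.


v = 281 / (103.8*0.106*0.022) = 1160.8615 mm/s


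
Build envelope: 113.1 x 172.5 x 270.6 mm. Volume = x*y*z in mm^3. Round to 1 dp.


V = 113.1 * 172.5 * 270.6 = 5279338.4 mm^3


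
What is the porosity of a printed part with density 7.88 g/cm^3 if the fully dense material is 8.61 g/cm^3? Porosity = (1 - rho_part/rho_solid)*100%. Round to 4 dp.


Porosity = (1-7.88/8.61)*100 = 8.4785 %


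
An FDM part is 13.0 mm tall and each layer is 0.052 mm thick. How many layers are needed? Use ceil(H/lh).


Layers = ceil(13.0/0.052) = 250


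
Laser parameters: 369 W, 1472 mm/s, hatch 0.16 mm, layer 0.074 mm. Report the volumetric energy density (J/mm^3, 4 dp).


E = 369 / (1472*0.16*0.074) = 21.1722 J/mm^3


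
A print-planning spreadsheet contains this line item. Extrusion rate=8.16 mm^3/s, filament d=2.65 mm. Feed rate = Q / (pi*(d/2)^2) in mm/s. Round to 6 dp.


A = pi*(2.65/2)^2 = 5.515459
v = 8.16 / 5.515459 = 1.479478 mm/s


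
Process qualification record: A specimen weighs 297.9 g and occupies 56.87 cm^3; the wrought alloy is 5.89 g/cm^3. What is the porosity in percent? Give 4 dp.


rho_part = 297.9 / 56.87 = 5.2382627 g/cm^3
Porosity = (1 - 5.2382627/5.89)*100 = 11.0651 %


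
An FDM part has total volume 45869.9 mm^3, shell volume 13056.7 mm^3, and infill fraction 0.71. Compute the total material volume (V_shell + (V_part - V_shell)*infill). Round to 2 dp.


V_infill = (45869.9 - 13056.7) * 0.71 = 23297.37
V_total = 13056.7 + 23297.37 = 36354.07 mm^3


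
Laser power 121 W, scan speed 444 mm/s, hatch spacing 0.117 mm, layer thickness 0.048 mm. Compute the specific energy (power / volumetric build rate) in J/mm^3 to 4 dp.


Build rate = 444 * 0.117 * 0.048 = 2.493504 mm^3/s
SE = 121 / 2.493504 = 48.5261 J/mm^3


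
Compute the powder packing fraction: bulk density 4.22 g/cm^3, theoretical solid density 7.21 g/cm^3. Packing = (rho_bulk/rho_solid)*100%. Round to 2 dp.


Packing = (4.22/7.21)*100 = 58.53 %


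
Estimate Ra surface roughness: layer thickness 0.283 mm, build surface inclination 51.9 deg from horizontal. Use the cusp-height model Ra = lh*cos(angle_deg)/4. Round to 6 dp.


Ra = 0.283 * cos(51.9) / 4 = 0.043655 mm


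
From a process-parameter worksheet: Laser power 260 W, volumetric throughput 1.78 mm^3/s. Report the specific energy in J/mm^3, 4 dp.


SE = 260 / 1.78 = 146.0674 J/mm^3


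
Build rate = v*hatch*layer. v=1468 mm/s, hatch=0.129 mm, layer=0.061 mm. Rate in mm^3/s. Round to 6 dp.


Rate = 1468 * 0.129 * 0.061 = 11.551692 mm^3/s


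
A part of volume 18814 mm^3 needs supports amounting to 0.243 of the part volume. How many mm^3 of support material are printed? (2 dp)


V_support = 18814 * 0.243 = 4571.8 mm^3


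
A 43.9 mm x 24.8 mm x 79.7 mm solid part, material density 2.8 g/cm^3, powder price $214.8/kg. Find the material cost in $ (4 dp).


V = 43.9 * 24.8 * 79.7 = 86770.984 mm^3 = 86.770984 cm^3
Mass = 86.770984 * 2.8 / 1000 = 0.24295876 kg
Cost = 0.24295876 * 214.8 = 52.1875 $


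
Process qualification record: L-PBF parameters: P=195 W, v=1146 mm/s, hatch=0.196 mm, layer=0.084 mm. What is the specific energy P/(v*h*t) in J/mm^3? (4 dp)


Build rate = 1146 * 0.196 * 0.084 = 18.867744 mm^3/s
SE = 195 / 18.867744 = 10.3351 J/mm^3


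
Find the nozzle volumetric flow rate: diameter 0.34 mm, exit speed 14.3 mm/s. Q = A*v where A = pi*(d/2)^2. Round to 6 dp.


A = pi*(0.34/2)^2 = 0.09079203 mm^2
Q = 0.09079203 * 14.3 = 1.298326 mm^3/s


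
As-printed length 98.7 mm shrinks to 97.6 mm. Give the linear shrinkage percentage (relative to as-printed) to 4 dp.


Shrinkage = ((98.7-97.6)/98.7)*100 = 1.1145 %


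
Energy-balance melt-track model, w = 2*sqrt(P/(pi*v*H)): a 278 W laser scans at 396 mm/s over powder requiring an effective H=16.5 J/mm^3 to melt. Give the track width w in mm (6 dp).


w = 2*sqrt(278/(pi*396*16.5)) = 0.232749 mm


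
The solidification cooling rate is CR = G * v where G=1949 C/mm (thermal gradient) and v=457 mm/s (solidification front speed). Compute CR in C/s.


CR = 1949 * 457 = 890693 C/s


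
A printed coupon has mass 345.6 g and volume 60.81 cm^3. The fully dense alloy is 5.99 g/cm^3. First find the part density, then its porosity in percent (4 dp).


rho_part = 345.6 / 60.81 = 5.68327578 g/cm^3
Porosity = (1 - 5.68327578/5.99)*100 = 5.1206 %


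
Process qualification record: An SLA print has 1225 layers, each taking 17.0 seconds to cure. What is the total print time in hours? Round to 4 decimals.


t = 1225 * 17.0 / 3600 = 5.7847 hrs


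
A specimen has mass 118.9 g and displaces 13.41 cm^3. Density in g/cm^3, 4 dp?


rho = 118.9 / 13.41 = 8.8665 g/cm^3


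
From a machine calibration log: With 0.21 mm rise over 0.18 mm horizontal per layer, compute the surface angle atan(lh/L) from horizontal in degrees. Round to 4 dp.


angle = atan(0.21/0.18) = 49.3987 degrees


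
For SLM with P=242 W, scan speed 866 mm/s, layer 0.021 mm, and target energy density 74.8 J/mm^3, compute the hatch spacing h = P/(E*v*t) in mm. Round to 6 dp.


h = 242 / (74.8*866*0.021) = 0.1779 mm


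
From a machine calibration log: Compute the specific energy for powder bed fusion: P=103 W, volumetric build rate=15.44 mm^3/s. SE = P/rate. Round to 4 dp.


SE = 103 / 15.44 = 6.671 J/mm^3


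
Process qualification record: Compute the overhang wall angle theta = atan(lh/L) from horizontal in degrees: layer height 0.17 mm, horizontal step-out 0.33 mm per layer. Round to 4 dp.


angle = atan(0.17/0.33) = 27.2553 degrees


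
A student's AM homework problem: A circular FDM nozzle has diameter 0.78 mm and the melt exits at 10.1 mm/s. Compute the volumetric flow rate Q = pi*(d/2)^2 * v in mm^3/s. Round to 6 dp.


A = pi*(0.78/2)^2 = 0.47783624 mm^2
Q = 0.47783624 * 10.1 = 4.826146 mm^3/s


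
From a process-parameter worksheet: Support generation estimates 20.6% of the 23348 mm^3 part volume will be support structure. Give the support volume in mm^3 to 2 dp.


V_support = 23348 * 0.206 = 4809.69 mm^3


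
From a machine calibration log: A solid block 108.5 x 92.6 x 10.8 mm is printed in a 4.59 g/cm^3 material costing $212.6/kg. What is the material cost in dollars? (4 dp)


V = 108.5 * 92.6 * 10.8 = 108508.68 mm^3 = 108.50868 cm^3
Mass = 108.50868 * 4.59 / 1000 = 0.49805484 kg
Cost = 0.49805484 * 212.6 = 105.8865 $


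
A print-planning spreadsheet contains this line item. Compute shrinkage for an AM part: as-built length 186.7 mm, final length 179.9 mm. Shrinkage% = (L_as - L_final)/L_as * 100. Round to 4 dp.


Shrinkage = ((186.7-179.9)/186.7)*100 = 3.6422 %


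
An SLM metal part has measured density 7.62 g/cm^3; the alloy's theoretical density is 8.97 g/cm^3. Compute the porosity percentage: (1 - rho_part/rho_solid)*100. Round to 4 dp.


Porosity = (1-7.62/8.97)*100 = 15.0502 %


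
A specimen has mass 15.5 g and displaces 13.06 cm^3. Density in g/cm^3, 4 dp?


rho = 15.5 / 13.06 = 1.1868 g/cm^3


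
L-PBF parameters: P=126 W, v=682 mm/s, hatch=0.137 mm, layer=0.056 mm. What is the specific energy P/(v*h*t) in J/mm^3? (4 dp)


Build rate = 682 * 0.137 * 0.056 = 5.232304 mm^3/s
SE = 126 / 5.232304 = 24.0812 J/mm^3


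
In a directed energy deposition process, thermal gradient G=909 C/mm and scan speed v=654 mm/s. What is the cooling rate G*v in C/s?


CR = 909 * 654 = 594486 C/s


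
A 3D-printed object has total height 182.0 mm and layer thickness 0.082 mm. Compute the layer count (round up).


Layers = ceil(182.0/0.082) = 2220


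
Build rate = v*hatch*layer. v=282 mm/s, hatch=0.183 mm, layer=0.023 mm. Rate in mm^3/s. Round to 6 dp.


Rate = 282 * 0.183 * 0.023 = 1.186938 mm^3/s


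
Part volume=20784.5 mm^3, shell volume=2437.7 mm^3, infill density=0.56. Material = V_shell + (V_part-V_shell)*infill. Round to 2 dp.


V_infill = (20784.5 - 2437.7) * 0.56 = 10274.21
V_total = 2437.7 + 10274.21 = 12711.91 mm^3


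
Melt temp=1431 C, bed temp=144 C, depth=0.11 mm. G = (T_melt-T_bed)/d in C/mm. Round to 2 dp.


G = (1431-144)/0.11 = 11700.0 C/mm


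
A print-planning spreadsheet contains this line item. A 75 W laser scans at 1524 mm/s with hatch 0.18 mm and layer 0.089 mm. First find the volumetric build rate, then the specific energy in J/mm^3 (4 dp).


Build rate = 1524 * 0.18 * 0.089 = 24.41448 mm^3/s
SE = 75 / 24.41448 = 3.0719 J/mm^3


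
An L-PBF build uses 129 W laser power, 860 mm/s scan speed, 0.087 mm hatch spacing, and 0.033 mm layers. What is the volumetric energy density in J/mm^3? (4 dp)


E = 129 / (860*0.087*0.033) = 52.2466 J/mm^3


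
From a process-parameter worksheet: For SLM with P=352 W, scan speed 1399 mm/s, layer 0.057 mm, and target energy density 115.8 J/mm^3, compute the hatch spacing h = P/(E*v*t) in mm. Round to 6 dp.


h = 352 / (115.8*1399*0.057) = 0.038119 mm


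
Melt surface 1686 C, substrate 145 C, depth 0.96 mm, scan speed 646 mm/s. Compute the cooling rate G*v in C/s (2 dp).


G = (1686-145)/0.96 = 1605.20833333 C/mm
CR = 1605.20833333 * 646 = 1036964.58 C/s


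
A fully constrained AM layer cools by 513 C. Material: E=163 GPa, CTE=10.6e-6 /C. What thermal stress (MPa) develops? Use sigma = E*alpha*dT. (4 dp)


sigma = 163*1000 * 10.6e-6 * 513 = 886.3614 MPa


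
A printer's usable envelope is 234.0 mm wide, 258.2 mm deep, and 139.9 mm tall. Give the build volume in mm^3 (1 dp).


V = 234.0 * 258.2 * 139.9 = 8452590.1 mm^3


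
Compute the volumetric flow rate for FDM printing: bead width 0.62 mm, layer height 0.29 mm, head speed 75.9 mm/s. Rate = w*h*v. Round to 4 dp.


Rate = 0.62 * 0.29 * 75.9 = 13.6468 mm^3/s


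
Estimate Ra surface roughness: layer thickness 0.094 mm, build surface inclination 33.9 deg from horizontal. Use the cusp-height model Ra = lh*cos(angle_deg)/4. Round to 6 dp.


Ra = 0.094 * cos(33.9) / 4 = 0.019505 mm


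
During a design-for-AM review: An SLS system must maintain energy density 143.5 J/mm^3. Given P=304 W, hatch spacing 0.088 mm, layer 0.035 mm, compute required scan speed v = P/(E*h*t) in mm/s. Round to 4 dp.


v = 304 / (143.5*0.088*0.035) = 687.8139 mm/s


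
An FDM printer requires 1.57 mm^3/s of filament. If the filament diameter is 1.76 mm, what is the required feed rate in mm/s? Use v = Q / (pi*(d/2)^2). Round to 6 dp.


A = pi*(1.76/2)^2 = 2.432849
v = 1.57 / 2.432849 = 0.645334 mm/s


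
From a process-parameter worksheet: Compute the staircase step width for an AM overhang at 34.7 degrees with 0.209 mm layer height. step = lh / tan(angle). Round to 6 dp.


step = 0.209 / tan(34.7) = 0.301834 mm


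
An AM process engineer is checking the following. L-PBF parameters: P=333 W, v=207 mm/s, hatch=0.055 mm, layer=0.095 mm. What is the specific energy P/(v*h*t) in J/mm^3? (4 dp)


Build rate = 207 * 0.055 * 0.095 = 1.081575 mm^3/s
SE = 333 / 1.081575 = 307.8843 J/mm^3


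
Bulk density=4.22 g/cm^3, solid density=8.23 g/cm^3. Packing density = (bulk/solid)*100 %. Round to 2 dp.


Packing = (4.22/8.23)*100 = 51.28 %


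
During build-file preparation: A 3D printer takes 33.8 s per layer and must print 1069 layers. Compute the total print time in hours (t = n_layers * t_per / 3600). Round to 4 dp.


t = 1069 * 33.8 / 3600 = 10.0367 hrs


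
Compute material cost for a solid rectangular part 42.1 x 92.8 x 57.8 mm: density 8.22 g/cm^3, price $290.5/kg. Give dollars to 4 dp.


V = 42.1 * 92.8 * 57.8 = 225817.664 mm^3 = 225.817664 cm^3
Mass = 225.817664 * 8.22 / 1000 = 1.8562212 kg
Cost = 1.8562212 * 290.5 = 539.2323 $


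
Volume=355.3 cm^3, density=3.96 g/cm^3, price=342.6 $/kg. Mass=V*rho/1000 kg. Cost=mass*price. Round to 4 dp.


Mass = 355.3*3.96/1000 = 1.406988 kg
Cost = 1.406988 * 342.6 = 482.0341 $


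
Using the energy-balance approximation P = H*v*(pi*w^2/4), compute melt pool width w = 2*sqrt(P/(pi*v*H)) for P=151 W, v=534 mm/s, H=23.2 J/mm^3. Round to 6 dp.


w = 2*sqrt(151/(pi*534*23.2)) = 0.124574 mm


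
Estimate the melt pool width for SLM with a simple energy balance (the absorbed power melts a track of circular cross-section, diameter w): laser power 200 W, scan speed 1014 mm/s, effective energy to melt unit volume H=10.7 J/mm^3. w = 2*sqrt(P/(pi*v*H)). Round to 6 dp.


w = 2*sqrt(200/(pi*1014*10.7)) = 0.1532 mm


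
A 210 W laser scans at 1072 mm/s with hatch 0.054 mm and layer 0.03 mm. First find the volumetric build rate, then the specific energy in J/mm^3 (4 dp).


Build rate = 1072 * 0.054 * 0.03 = 1.73664 mm^3/s
SE = 210 / 1.73664 = 120.9232 J/mm^3


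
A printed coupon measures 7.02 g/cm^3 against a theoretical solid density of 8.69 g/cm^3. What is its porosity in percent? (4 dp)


Porosity = (1-7.02/8.69)*100 = 19.2175 %


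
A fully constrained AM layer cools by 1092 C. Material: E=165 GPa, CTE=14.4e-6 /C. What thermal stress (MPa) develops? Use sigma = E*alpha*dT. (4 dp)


sigma = 165*1000 * 14.4e-6 * 1092 = 2594.592 MPa


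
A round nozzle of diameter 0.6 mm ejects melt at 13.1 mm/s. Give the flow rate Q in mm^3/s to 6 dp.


A = pi*(0.6/2)^2 = 0.28274334 mm^2
Q = 0.28274334 * 13.1 = 3.703938 mm^3/s


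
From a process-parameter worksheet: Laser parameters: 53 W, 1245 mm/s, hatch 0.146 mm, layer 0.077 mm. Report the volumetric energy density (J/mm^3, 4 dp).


E = 53 / (1245*0.146*0.077) = 3.7867 J/mm^3


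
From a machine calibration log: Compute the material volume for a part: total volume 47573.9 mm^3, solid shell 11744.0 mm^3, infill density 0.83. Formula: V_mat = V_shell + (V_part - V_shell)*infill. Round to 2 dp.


V_infill = (47573.9 - 11744.0) * 0.83 = 29738.82
V_total = 11744.0 + 29738.82 = 41482.82 mm^3


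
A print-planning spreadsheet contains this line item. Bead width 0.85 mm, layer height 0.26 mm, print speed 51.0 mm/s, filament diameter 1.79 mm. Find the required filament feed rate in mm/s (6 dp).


Q = 0.85 * 0.26 * 51.0 = 11.271 mm^3/s
A_fil = pi*(1.79/2)^2 = 2.51649426 mm^2
v_feed = 11.271 / 2.51649426 = 4.47885 mm/s


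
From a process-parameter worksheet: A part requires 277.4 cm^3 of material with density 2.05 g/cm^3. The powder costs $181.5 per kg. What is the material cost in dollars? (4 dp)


Mass = 277.4*2.05/1000 = 0.56867 kg
Cost = 0.56867 * 181.5 = 103.2136 $


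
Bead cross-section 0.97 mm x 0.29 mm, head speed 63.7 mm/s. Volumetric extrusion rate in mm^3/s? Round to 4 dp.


Rate = 0.97 * 0.29 * 63.7 = 17.9188 mm^3/s


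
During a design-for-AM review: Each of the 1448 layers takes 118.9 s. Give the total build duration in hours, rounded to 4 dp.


t = 1448 * 118.9 / 3600 = 47.8242 hrs


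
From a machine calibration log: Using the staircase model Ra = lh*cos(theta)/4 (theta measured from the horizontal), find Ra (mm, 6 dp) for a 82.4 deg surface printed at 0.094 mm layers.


Ra = 0.094 * cos(82.4) / 4 = 0.003108 mm


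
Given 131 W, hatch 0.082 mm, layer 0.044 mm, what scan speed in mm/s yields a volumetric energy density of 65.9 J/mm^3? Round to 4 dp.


v = 131 / (65.9*0.082*0.044) = 550.9591 mm/s


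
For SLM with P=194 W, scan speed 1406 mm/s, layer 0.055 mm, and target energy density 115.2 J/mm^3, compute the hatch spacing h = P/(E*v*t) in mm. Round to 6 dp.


h = 194 / (115.2*1406*0.055) = 0.021777 mm


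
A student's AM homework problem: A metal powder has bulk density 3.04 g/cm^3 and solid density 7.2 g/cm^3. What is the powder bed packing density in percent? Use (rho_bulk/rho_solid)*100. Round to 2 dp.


Packing = (3.04/7.2)*100 = 42.22 %


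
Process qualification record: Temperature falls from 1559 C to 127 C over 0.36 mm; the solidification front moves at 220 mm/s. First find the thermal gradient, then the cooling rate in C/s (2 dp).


G = (1559-127)/0.36 = 3977.77777778 C/mm
CR = 3977.77777778 * 220 = 875111.11 C/s


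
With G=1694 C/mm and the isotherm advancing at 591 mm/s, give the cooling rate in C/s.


CR = 1694 * 591 = 1001154 C/s


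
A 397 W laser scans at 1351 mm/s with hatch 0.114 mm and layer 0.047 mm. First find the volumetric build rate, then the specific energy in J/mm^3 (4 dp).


Build rate = 1351 * 0.114 * 0.047 = 7.238658 mm^3/s
SE = 397 / 7.238658 = 54.8444 J/mm^3


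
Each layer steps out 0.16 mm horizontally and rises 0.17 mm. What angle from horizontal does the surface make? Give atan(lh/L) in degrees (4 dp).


angle = atan(0.17/0.16) = 46.7357 degrees


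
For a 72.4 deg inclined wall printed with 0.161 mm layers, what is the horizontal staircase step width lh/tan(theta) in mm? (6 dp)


step = 0.161 / tan(72.4) = 0.051072 mm


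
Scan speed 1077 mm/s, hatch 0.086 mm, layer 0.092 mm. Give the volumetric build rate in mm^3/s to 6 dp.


Rate = 1077 * 0.086 * 0.092 = 8.521224 mm^3/s


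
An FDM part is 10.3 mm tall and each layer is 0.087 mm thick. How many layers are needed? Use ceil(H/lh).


Layers = ceil(10.3/0.087) = 119


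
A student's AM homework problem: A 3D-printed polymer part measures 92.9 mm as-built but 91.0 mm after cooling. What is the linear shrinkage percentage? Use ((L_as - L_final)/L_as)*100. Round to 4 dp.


Shrinkage = ((92.9-91.0)/92.9)*100 = 2.0452 %


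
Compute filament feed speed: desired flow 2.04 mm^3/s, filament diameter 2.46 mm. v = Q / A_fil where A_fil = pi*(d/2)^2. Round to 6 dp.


A = pi*(2.46/2)^2 = 4.752916
v = 2.04 / 4.752916 = 0.42921 mm/s


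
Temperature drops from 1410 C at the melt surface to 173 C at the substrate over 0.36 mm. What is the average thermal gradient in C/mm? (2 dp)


G = (1410-173)/0.36 = 3436.11 C/mm


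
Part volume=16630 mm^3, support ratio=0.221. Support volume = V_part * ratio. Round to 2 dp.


V_support = 16630 * 0.221 = 3675.23 mm^3


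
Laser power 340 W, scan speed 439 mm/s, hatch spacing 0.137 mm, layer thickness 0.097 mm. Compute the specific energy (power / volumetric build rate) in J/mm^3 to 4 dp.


Build rate = 439 * 0.137 * 0.097 = 5.833871 mm^3/s
SE = 340 / 5.833871 = 58.2803 J/mm^3


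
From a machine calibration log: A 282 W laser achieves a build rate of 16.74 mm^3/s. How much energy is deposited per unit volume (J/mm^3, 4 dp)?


SE = 282 / 16.74 = 16.8459 J/mm^3


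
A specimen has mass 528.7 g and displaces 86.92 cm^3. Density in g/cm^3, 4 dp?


rho = 528.7 / 86.92 = 6.0826 g/cm^3


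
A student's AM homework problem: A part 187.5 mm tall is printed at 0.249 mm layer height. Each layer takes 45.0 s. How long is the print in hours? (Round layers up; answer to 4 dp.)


Layers = ceil(187.5/0.249) = 754
t = 754 * 45.0 / 3600 = 9.425 hrs


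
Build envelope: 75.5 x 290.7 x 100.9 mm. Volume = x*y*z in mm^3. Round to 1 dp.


V = 75.5 * 290.7 * 100.9 = 2214538.1 mm^3


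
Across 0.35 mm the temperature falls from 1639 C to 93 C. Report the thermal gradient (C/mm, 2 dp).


G = (1639-93)/0.35 = 4417.14 C/mm


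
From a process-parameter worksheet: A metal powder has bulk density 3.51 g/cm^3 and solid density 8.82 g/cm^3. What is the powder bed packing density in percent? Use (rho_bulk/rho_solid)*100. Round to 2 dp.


Packing = (3.51/8.82)*100 = 39.8 %


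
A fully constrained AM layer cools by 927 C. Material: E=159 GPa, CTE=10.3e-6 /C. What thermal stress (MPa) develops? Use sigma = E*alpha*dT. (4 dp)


sigma = 159*1000 * 10.3e-6 * 927 = 1518.1479 MPa


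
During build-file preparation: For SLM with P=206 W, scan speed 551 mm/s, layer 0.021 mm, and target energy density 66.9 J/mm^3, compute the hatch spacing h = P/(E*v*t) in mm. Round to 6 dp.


h = 206 / (66.9*551*0.021) = 0.266116 mm


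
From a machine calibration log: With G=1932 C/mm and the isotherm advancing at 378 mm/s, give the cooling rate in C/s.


CR = 1932 * 378 = 730296 C/s


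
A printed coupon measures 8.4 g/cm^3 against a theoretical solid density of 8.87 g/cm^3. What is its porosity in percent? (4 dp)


Porosity = (1-8.4/8.87)*100 = 5.2988 %


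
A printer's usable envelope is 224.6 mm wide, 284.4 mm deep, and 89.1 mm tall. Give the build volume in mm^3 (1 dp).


V = 224.6 * 284.4 * 89.1 = 5691373.0 mm^3


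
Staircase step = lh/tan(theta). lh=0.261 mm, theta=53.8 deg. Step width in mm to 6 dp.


step = 0.261 / tan(53.8) = 0.191023 mm


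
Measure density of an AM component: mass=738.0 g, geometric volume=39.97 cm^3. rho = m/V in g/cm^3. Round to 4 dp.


rho = 738.0 / 39.97 = 18.4638 g/cm^3


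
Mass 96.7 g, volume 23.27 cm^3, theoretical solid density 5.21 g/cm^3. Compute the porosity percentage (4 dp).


rho_part = 96.7 / 23.27 = 4.15556511 g/cm^3
Porosity = (1 - 4.15556511/5.21)*100 = 20.2387 %


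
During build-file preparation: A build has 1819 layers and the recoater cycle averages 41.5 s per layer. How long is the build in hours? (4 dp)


t = 1819 * 41.5 / 3600 = 20.969 hrs


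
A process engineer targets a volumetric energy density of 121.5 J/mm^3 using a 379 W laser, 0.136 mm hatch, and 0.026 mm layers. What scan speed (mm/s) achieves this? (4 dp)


v = 379 / (121.5*0.136*0.026) = 882.1667 mm/s


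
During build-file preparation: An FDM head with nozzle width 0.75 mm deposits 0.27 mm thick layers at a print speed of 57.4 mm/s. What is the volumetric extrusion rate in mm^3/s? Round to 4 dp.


Rate = 0.75 * 0.27 * 57.4 = 11.6235 mm^3/s


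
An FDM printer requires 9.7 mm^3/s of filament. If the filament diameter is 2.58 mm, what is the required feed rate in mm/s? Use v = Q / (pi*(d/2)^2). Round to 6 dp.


A = pi*(2.58/2)^2 = 5.227924
v = 9.7 / 5.227924 = 1.855421 mm/s


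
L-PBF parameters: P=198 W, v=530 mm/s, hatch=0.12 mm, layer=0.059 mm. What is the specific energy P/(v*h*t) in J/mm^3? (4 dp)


Build rate = 530 * 0.12 * 0.059 = 3.7524 mm^3/s
SE = 198 / 3.7524 = 52.7662 J/mm^3


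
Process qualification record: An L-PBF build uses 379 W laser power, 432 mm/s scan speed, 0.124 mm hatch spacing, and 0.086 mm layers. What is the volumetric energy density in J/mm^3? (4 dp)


E = 379 / (432*0.124*0.086) = 82.2688 J/mm^3


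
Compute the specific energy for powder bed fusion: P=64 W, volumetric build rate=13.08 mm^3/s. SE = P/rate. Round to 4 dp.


SE = 64 / 13.08 = 4.893 J/mm^3


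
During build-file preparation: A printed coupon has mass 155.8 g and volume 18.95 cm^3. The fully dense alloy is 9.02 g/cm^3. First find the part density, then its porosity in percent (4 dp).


rho_part = 155.8 / 18.95 = 8.22163588 g/cm^3
Porosity = (1 - 8.22163588/9.02)*100 = 8.851 %


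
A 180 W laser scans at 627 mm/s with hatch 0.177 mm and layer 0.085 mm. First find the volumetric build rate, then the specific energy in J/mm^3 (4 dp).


Build rate = 627 * 0.177 * 0.085 = 9.433215 mm^3/s
SE = 180 / 9.433215 = 19.0815 J/mm^3


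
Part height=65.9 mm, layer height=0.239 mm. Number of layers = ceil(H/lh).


Layers = ceil(65.9/0.239) = 276


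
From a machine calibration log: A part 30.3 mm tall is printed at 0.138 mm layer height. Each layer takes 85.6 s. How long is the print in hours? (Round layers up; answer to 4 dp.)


Layers = ceil(30.3/0.138) = 220
t = 220 * 85.6 / 3600 = 5.2311 hrs


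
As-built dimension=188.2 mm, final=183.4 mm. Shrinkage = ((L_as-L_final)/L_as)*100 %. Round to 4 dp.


Shrinkage = ((188.2-183.4)/188.2)*100 = 2.5505 %


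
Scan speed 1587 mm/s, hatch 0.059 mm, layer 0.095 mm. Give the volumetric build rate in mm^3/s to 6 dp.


Rate = 1587 * 0.059 * 0.095 = 8.895135 mm^3/s


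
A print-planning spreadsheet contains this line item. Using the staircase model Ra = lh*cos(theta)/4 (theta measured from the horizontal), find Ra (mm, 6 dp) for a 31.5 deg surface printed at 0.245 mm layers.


Ra = 0.245 * cos(31.5) / 4 = 0.052224 mm


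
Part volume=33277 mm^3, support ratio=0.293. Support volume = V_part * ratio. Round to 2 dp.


V_support = 33277 * 0.293 = 9750.16 mm^3


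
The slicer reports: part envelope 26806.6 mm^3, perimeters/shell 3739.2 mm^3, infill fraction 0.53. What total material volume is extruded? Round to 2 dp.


V_infill = (26806.6 - 3739.2) * 0.53 = 12225.72
V_total = 3739.2 + 12225.72 = 15964.92 mm^3


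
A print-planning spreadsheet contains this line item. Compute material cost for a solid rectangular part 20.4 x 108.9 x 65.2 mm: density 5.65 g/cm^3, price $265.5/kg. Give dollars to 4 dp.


V = 20.4 * 108.9 * 65.2 = 144845.712 mm^3 = 144.845712 cm^3
Mass = 144.845712 * 5.65 / 1000 = 0.81837827 kg
Cost = 0.81837827 * 265.5 = 217.2794 $


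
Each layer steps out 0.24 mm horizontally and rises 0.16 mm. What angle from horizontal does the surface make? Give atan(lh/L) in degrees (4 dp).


angle = atan(0.16/0.24) = 33.6901 degrees


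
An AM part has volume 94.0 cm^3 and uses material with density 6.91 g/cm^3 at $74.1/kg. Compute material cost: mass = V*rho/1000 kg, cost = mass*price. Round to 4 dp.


Mass = 94.0*6.91/1000 = 0.64954 kg
Cost = 0.64954 * 74.1 = 48.1309 $


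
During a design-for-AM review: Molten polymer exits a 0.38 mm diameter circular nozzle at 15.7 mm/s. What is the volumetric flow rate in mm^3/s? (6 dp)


A = pi*(0.38/2)^2 = 0.11341149 mm^2
Q = 0.11341149 * 15.7 = 1.78056 mm^3/s


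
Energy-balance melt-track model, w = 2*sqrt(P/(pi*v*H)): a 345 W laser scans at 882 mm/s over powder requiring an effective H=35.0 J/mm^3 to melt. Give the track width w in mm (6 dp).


w = 2*sqrt(345/(pi*882*35.0)) = 0.119288 mm


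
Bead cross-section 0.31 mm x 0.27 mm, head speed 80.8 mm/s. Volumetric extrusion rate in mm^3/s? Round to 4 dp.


Rate = 0.31 * 0.27 * 80.8 = 6.763 mm^3/s


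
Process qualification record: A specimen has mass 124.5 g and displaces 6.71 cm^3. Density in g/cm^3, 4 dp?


rho = 124.5 / 6.71 = 18.5544 g/cm^3


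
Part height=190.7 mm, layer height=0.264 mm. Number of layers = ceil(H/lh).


Layers = ceil(190.7/0.264) = 723


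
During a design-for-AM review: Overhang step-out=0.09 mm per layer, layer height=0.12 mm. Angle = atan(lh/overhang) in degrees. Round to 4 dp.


angle = atan(0.12/0.09) = 53.1301 degrees


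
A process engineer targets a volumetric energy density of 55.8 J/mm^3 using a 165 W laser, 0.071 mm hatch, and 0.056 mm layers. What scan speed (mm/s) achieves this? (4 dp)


v = 165 / (55.8*0.071*0.056) = 743.7096 mm/s


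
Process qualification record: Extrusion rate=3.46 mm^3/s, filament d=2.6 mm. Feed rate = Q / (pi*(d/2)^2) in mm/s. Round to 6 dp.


A = pi*(2.6/2)^2 = 5.309292
v = 3.46 / 5.309292 = 0.651688 mm/s


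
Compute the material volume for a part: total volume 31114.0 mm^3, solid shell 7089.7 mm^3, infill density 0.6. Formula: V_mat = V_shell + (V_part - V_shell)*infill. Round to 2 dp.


V_infill = (31114.0 - 7089.7) * 0.6 = 14414.58
V_total = 7089.7 + 14414.58 = 21504.28 mm^3


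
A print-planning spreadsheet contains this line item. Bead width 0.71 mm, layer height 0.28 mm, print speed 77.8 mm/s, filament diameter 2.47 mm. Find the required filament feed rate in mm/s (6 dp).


Q = 0.71 * 0.28 * 77.8 = 15.46664 mm^3/s
A_fil = pi*(2.47/2)^2 = 4.79163566 mm^2
v_feed = 15.46664 / 4.79163566 = 3.227841 mm/s


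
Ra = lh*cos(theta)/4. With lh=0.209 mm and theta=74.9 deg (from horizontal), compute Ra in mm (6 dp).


Ra = 0.209 * cos(74.9) / 4 = 0.013611 mm


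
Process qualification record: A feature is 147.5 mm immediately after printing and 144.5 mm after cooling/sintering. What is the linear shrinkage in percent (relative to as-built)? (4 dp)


Shrinkage = ((147.5-144.5)/147.5)*100 = 2.0339 %


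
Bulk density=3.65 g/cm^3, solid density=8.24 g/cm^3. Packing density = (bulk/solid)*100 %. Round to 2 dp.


Packing = (3.65/8.24)*100 = 44.3 %


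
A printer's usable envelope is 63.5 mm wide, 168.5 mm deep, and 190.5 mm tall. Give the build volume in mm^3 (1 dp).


V = 63.5 * 168.5 * 190.5 = 2038302.4 mm^3


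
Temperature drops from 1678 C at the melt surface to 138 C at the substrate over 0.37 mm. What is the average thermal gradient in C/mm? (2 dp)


G = (1678-138)/0.37 = 4162.16 C/mm


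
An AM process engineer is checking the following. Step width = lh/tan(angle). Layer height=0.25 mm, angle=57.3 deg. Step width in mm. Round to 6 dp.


step = 0.25 / tan(57.3) = 0.160497 mm


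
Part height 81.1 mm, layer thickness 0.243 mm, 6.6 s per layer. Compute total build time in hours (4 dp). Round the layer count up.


Layers = ceil(81.1/0.243) = 334
t = 334 * 6.6 / 3600 = 0.6123 hrs


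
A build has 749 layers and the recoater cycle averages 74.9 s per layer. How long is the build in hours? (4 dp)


t = 749 * 74.9 / 3600 = 15.5834 hrs


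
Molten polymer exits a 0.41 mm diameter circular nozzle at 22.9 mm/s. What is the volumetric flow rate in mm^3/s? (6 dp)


A = pi*(0.41/2)^2 = 0.13202543 mm^2
Q = 0.13202543 * 22.9 = 3.023382 mm^3/s


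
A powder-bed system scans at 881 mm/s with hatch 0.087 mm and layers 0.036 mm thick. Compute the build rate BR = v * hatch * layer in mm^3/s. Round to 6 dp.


Rate = 881 * 0.087 * 0.036 = 2.759292 mm^3/s


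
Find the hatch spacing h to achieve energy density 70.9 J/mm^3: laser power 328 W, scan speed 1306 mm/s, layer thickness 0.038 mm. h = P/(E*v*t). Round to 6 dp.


h = 328 / (70.9*1306*0.038) = 0.093218 mm


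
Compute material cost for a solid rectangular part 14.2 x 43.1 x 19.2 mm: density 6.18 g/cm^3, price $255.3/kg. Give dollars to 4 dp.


V = 14.2 * 43.1 * 19.2 = 11750.784 mm^3 = 11.750784 cm^3
Mass = 11.750784 * 6.18 / 1000 = 0.07261985 kg
Cost = 0.07261985 * 255.3 = 18.5398 $


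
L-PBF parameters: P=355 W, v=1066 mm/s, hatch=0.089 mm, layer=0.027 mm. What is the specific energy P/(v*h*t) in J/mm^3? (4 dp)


Build rate = 1066 * 0.089 * 0.027 = 2.561598 mm^3/s
SE = 355 / 2.561598 = 138.5854 J/mm^3


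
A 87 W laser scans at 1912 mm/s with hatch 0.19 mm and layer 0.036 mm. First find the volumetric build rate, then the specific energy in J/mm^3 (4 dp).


Build rate = 1912 * 0.19 * 0.036 = 13.07808 mm^3/s
SE = 87 / 13.07808 = 6.6524 J/mm^3


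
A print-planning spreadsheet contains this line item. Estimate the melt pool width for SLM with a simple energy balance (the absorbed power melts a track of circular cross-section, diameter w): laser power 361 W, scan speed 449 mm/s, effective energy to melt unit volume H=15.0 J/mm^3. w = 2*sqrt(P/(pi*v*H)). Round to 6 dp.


w = 2*sqrt(361/(pi*449*15.0)) = 0.26124 mm


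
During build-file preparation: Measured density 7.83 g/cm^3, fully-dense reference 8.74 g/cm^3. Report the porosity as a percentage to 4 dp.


Porosity = (1-7.83/8.74)*100 = 10.4119 %


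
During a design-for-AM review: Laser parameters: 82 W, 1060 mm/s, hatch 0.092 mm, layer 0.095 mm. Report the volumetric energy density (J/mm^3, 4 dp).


E = 82 / (1060*0.092*0.095) = 8.8511 J/mm^3


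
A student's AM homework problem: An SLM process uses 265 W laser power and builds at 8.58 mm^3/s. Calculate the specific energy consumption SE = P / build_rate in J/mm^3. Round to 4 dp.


SE = 265 / 8.58 = 30.8858 J/mm^3


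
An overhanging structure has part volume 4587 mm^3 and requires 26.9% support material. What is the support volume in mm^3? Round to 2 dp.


V_support = 4587 * 0.269 = 1233.9 mm^3


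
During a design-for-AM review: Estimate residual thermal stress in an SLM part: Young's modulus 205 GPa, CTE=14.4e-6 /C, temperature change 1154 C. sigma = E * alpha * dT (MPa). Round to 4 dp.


sigma = 205*1000 * 14.4e-6 * 1154 = 3406.608 MPa


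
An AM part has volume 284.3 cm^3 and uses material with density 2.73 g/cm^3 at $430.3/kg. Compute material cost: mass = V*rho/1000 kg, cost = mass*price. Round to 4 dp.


Mass = 284.3*2.73/1000 = 0.776139 kg
Cost = 0.776139 * 430.3 = 333.9726 $


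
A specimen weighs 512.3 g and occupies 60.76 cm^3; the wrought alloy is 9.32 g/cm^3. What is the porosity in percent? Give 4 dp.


rho_part = 512.3 / 60.76 = 8.4315339 g/cm^3
Porosity = (1 - 8.4315339/9.32)*100 = 9.5329 %


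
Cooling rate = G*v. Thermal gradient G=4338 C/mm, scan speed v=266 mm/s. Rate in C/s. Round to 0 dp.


CR = 4338 * 266 = 1153908 C/s


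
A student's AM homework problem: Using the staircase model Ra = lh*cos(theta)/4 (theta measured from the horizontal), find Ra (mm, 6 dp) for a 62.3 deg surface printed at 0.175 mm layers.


Ra = 0.175 * cos(62.3) / 4 = 0.020337 mm


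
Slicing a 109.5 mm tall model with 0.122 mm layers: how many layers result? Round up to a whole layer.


Layers = ceil(109.5/0.122) = 898


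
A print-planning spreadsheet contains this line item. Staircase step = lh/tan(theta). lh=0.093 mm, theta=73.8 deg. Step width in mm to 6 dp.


step = 0.093 / tan(73.8) = 0.027019 mm


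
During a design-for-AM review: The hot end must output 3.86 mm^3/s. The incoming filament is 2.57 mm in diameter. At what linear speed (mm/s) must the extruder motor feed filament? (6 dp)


A = pi*(2.57/2)^2 = 5.187476
v = 3.86 / 5.187476 = 0.7441 mm/s


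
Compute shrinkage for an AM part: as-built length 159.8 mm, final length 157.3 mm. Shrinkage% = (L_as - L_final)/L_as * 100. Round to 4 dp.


Shrinkage = ((159.8-157.3)/159.8)*100 = 1.5645 %


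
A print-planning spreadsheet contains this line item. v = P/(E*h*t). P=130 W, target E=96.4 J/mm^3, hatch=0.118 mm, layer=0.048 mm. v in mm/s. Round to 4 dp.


v = 130 / (96.4*0.118*0.048) = 238.0911 mm/s


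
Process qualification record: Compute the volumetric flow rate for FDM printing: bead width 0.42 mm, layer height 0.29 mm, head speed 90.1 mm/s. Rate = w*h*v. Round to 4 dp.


Rate = 0.42 * 0.29 * 90.1 = 10.9742 mm^3/s


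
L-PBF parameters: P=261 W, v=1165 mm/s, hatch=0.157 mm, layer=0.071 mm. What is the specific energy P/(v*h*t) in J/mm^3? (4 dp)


Build rate = 1165 * 0.157 * 0.071 = 12.986255 mm^3/s
SE = 261 / 12.986255 = 20.0982 J/mm^3


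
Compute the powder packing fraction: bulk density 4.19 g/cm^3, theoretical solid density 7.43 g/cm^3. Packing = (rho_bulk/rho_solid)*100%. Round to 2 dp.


Packing = (4.19/7.43)*100 = 56.39 %


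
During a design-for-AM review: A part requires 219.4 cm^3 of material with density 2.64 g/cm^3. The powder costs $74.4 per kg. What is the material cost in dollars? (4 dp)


Mass = 219.4*2.64/1000 = 0.579216 kg
Cost = 0.579216 * 74.4 = 43.0937 $


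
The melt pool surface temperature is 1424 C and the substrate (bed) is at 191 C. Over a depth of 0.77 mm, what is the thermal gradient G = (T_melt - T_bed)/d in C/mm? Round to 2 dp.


G = (1424-191)/0.77 = 1601.3 C/mm


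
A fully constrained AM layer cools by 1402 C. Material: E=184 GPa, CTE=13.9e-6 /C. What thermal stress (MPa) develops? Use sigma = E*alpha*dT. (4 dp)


sigma = 184*1000 * 13.9e-6 * 1402 = 3585.7552 MPa


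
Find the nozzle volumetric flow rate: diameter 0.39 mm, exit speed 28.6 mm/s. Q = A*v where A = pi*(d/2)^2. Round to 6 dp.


A = pi*(0.39/2)^2 = 0.11945906 mm^2
Q = 0.11945906 * 28.6 = 3.416529 mm^3/s


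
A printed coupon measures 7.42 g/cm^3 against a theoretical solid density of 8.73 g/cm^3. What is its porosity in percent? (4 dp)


Porosity = (1-7.42/8.73)*100 = 15.0057 %


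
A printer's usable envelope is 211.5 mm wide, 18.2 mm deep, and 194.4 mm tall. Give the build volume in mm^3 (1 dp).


V = 211.5 * 18.2 * 194.4 = 748303.9 mm^3


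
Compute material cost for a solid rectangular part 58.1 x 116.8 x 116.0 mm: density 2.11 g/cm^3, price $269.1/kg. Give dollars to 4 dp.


V = 58.1 * 116.8 * 116.0 = 787185.28 mm^3 = 787.18528 cm^3
Mass = 787.18528 * 2.11 / 1000 = 1.66096094 kg
Cost = 1.66096094 * 269.1 = 446.9646 $


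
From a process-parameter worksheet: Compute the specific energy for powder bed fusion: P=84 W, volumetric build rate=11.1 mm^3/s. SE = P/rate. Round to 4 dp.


SE = 84 / 11.1 = 7.5676 J/mm^3


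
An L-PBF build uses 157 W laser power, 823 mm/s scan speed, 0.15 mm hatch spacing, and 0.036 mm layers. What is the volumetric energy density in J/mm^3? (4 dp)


E = 157 / (823*0.15*0.036) = 35.3269 J/mm^3


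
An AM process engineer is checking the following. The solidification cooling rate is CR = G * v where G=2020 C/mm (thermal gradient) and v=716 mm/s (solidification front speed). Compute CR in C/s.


CR = 2020 * 716 = 1446320 C/s


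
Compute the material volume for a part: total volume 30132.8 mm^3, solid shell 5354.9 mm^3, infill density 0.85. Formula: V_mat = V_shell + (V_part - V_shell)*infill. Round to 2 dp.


V_infill = (30132.8 - 5354.9) * 0.85 = 21061.22
V_total = 5354.9 + 21061.22 = 26416.12 mm^3


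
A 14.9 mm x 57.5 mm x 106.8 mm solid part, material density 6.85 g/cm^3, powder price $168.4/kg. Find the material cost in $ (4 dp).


V = 14.9 * 57.5 * 106.8 = 91500.9 mm^3 = 91.5009 cm^3
Mass = 91.5009 * 6.85 / 1000 = 0.62678117 kg
Cost = 0.62678117 * 168.4 = 105.5499 $


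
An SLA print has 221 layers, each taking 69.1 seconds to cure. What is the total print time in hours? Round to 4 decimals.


t = 221 * 69.1 / 3600 = 4.242 hrs


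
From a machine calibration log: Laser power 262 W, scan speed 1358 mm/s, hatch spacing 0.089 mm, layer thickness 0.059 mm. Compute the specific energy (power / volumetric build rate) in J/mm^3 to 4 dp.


Build rate = 1358 * 0.089 * 0.059 = 7.130858 mm^3/s
SE = 262 / 7.130858 = 36.7417 J/mm^3
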